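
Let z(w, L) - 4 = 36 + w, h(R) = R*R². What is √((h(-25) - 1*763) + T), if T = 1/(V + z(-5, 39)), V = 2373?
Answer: I*√23756306406/1204 ≈ 128.02*I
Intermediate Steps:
h(R) = R³
z(w, L) = 40 + w (z(w, L) = 4 + (36 + w) = 40 + w)
T = 1/2408 (T = 1/(2373 + (40 - 5)) = 1/(2373 + 35) = 1/2408 ≈ 0.00041528)
√((h(-25) - 1*763) + T) = √(((-25)³ - 1*763) + 1/2408) = √((-15625 - 763) + 1/2408) = √(-16388 + 1/2408) = √(-39462303/2408) = I*√23756306406/1204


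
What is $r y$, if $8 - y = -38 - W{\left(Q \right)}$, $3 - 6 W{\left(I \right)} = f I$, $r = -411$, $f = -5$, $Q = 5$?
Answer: $-20824$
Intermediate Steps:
$W{\left(I \right)} = \frac{1}{2} + \frac{5 I}{6}$ ($W{\left(I \right)} = \frac{1}{2} - \frac{\left(-5\right) I}{6} = \frac{1}{2} + \frac{5 I}{6}$)
$y = \frac{152}{3}$ ($y = 8 - \left(-38 - \left(\frac{1}{2} + \frac{5}{6} \cdot 5\right)\right) = 8 - \left(-38 - \left(\frac{1}{2} + \frac{25}{6}\right)\right) = 8 - \left(-38 - \frac{14}{3}\right) = 8 - - \frac{128}{3} = 8 + \frac{128}{3} = \frac{152}{3} \approx 50.667$)
$r y = \left(-411\right) \frac{152}{3} = -20824$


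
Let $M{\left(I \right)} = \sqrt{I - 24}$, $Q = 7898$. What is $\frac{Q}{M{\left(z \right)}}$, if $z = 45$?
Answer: $\frac{7898 \sqrt{21}}{21} \approx 1723.5$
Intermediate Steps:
$M{\left(I \right)} = \sqrt{-24 + I}$
$\frac{Q}{M{\left(z \right)}} = \frac{7898}{\sqrt{-24 + 45}} = \frac{7898}{\sqrt{21}} = 7898 \frac{\sqrt{21}}{21} = \frac{7898 \sqrt{21}}{21}$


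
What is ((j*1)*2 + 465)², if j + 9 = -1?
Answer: 198025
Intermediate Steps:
j = -10 (j = -9 - 1 = -10)
((j*1)*2 + 465)² = (-10*1*2 + 465)² = (-10*2 + 465)² = (-20 + 465)² = 445² = 198025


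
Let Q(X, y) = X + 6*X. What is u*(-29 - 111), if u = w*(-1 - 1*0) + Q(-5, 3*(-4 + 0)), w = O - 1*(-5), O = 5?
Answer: 6300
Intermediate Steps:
Q(X, y) = 7*X
w = 10 (w = 5 - 1*(-5) = 5 + 5 = 10)
u = -45 (u = 10*(-1 - 1*0) + 7*(-5) = 10*(-1 + 0) - 35 = 10*(-1) - 35 = -10 - 35 = -45)
u*(-29 - 111) = -45*(-29 - 111) = -45*(-140) = 6300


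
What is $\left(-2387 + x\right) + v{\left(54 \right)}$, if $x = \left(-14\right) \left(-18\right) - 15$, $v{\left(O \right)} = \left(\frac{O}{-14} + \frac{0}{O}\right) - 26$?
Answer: $- \frac{15259}{7} \approx -2179.9$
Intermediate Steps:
$v{\left(O \right)} = -26 - \frac{O}{14}$ ($v{\left(O \right)} = \left(O \left(- \frac{1}{14}\right) + 0\right) - 26 = \left(- \frac{O}{14} + 0\right) - 26 = - \frac{O}{14} - 26 = -26 - \frac{O}{14}$)
$x = 237$ ($x = 252 - 15 = 237$)
$\left(-2387 + x\right) + v{\left(54 \right)} = \left(-2387 + 237\right) - \frac{209}{7} = -2150 - \frac{209}{7} = - \frac{15259}{7}$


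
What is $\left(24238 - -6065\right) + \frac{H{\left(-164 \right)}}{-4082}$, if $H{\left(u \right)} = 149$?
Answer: $\frac{123696697}{4082} \approx 30303.0$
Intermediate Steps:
$\left(24238 - -6065\right) + \frac{H{\left(-164 \right)}}{-4082} = \left(24238 - -6065\right) + \frac{149}{-4082} = \left(24238 + 6065\right) + 149 \left(- \frac{1}{4082}\right) = 30303 - \frac{149}{4082} = \frac{123696697}{4082}$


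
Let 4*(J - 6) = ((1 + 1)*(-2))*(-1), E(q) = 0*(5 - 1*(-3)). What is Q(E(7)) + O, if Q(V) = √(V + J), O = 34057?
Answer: 34057 + √7 ≈ 34060.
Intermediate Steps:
E(q) = 0 (E(q) = 0*(5 + 3) = 0*8 = 0)
J = 7 (J = 6 + (((1 + 1)*(-2))*(-1))/4 = 6 + ((2*(-2))*(-1))/4 = 6 + (-4*(-1))/4 = 6 + (¼)*4 = 6 + 1 = 7)
Q(V) = √(7 + V) (Q(V) = √(V + 7) = √(7 + V))
Q(E(7)) + O = √(7 + 0) + 34057 = √7 + 34057 = 34057 + √7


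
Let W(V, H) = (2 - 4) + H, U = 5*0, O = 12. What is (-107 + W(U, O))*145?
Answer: -14065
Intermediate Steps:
U = 0
W(V, H) = -2 + H
(-107 + W(U, O))*145 = (-107 + (-2 + 12))*145 = (-107 + 10)*145 = -97*145 = -14065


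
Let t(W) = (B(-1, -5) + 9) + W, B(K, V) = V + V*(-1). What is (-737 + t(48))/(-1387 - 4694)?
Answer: 680/6081 ≈ 0.11182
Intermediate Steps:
B(K, V) = 0 (B(K, V) = V - V = 0)
t(W) = 9 + W (t(W) = (0 + 9) + W = 9 + W)
(-737 + t(48))/(-1387 - 4694) = (-737 + (9 + 48))/(-1387 - 4694) = (-737 + 57)/(-6081) = -680*(-1/6081) = 680/6081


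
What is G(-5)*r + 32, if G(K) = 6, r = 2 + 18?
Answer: 152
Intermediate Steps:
r = 20
G(-5)*r + 32 = 6*20 + 32 = 120 + 32 = 152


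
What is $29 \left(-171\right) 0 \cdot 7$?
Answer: $0$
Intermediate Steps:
$29 \left(-171\right) 0 \cdot 7 = \left(-4959\right) 0 = 0$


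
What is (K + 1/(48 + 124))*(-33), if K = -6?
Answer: 34023/172 ≈ 197.81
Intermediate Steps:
(K + 1/(48 + 124))*(-33) = (-6 + 1/(48 + 124))*(-33) = (-6 + 1/172)*(-33) = -1031/172*(-33) = 34023/172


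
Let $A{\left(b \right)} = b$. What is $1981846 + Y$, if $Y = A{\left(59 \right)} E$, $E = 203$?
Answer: $1993823$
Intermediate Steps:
$Y = 11977$ ($Y = 59 \cdot 203 = 11977$)
$1981846 + Y = 1981846 + 11977 = 1993823$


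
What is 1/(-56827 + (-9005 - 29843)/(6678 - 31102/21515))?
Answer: -35911517/2040952730239 ≈ -1.7595e-5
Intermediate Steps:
1/(-56827 + (-9005 - 29843)/(6678 - 31102/21515)) = 1/(-56827 - 38848/(6678 - 31102*1/21515)) = 1/(-56827 - 38848/(6678 - 31102/21515)) = 1/(-56827 - 38848/143646068/21515) = 1/(-56827 - 38848*21515/143646068) = 1/(-56827 - 208953680/35911517) = 1/(-2040952730239/35911517) = -35911517/2040952730239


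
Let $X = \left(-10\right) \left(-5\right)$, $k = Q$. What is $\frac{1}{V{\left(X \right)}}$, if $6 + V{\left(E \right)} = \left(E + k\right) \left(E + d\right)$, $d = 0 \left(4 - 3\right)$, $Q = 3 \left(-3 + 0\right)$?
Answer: $\frac{1}{2044} \approx 0.00048924$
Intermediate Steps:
$Q = -9$ ($Q = 3 \left(-3\right) = -9$)
$k = -9$
$d = 0$ ($d = 0 \cdot 1 = 0$)
$X = 50$
$V{\left(E \right)} = -6 + E \left(-9 + E\right)$ ($V{\left(E \right)} = -6 + \left(E - 9\right) \left(E + 0\right) = -6 + \left(-9 + E\right) E = -6 + E \left(-9 + E\right)$)
$\frac{1}{V{\left(X \right)}} = \frac{1}{-6 + 50^{2} - 450} = \frac{1}{-6 + 2500 - 450} = \frac{1}{2044}$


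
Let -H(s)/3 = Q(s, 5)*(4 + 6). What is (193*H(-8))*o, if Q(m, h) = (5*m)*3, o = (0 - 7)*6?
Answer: -29181600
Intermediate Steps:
o = -42 (o = -7*6 = -42)
Q(m, h) = 15*m
H(s) = -450*s (H(s) = -3*15*s*(4 + 6) = -3*15*s*10 = -450*s)
(193*H(-8))*o = (193*(-450*(-8)))*(-42) = (193*3600)*(-42) = 694800*(-42) = -29181600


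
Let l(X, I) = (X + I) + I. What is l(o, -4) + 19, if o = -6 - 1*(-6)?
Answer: 11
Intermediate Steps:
o = 0 (o = -6 + 6 = 0)
l(X, I) = X + 2*I (l(X, I) = (I + X) + I = X + 2*I)
l(o, -4) + 19 = (0 + 2*(-4)) + 19 = (0 - 8) + 19 = -8 + 19 = 11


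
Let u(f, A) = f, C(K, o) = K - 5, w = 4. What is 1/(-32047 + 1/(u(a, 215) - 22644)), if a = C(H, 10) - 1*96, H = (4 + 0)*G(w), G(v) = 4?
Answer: -22729/728396264 ≈ -3.1204e-5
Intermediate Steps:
H = 16 (H = (4 + 0)*4 = 4*4 = 16)
C(K, o) = -5 + K
a = -85 (a = (-5 + 16) - 1*96 = 11 - 96 = -85)
1/(-32047 + 1/(u(a, 215) - 22644)) = 1/(-32047 + 1/(-85 - 22644)) = 1/(-32047 + 1/(-22729)) = 1/(-32047 - 1/22729) = 1/(-728396264/22729) = -22729/728396264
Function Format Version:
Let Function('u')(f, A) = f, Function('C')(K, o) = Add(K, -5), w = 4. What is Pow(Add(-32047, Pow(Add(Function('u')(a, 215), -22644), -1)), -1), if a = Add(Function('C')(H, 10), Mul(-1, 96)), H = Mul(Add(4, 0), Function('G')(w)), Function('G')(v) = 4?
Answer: Rational(-22729, 728396264) ≈ -3.1204e-5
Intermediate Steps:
H = 16 (H = Mul(Add(4, 0), 4) = Mul(4, 4) = 16)
Function('C')(K, o) = Add(-5, K)
a = -85 (a = Add(Add(-5, 16), Mul(-1, 96)) = Add(11, -96) = -85)
Pow(Add(-32047, Pow(Add(Function('u')(a, 215), -22644), -1)), -1) = Pow(Add(-32047, Pow(Add(-85, -22644), -1)), -1) = Pow(Add(-32047, Pow(-22729, -1)), -1) = Pow(Add(-32047, Rational(-1, 22729)), -1) = Pow(Rational(-728396264, 22729), -1) = Rational(-22729, 728396264)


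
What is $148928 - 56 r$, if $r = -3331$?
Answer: $335464$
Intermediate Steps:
$148928 - 56 r = 148928 - 56 \left(-3331\right) = 148928 - -186536 = 148928 + 186536 = 335464$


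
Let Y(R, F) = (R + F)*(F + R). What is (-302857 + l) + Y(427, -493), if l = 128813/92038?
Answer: -27473306225/92038 ≈ -2.9850e+5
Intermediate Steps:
l = 128813/92038 (l = 128813*(1/92038) = 128813/92038 ≈ 1.3996)
Y(R, F) = (F + R)² (Y(R, F) = (F + R)*(F + R) = (F + R)²)
(-302857 + l) + Y(427, -493) = (-302857 + 128813/92038) + (-493 + 427)² = -27874223753/92038 + (-66)² = -27874223753/92038 + 4356 = -27473306225/92038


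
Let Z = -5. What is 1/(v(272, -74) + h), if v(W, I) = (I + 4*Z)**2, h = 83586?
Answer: 1/92422 ≈ 1.0820e-5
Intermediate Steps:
v(W, I) = (-20 + I)**2 (v(W, I) = (I + 4*(-5))**2 = (I - 20)**2 = (-20 + I)**2)
1/(v(272, -74) + h) = 1/((-20 - 74)**2 + 83586) = 1/((-94)**2 + 83586) = 1/(8836 + 83586) = 1/92422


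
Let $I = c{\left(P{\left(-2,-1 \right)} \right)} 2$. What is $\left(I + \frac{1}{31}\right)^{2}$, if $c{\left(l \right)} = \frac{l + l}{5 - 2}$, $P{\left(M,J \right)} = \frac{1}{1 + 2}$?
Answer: $\frac{17689}{77841} \approx 0.22725$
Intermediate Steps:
$P{\left(M,J \right)} = \frac{1}{3}$
$c{\left(l \right)} = \frac{2 l}{3}$
$I = \frac{4}{9}$ ($I = \frac{2}{3} \cdot \frac{1}{3} \cdot 2 = \frac{2}{9} \cdot 2 = \frac{4}{9} \approx 0.44444$)
$\left(I + \frac{1}{31}\right)^{2} = \left(\frac{4}{9} + \frac{1}{31}\right)^{2} = \left(\frac{133}{279}\right)^{2} = \frac{17689}{77841}$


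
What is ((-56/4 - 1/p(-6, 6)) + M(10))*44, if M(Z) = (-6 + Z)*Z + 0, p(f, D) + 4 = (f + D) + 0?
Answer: 1155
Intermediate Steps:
p(f, D) = -4 + D + f (p(f, D) = -4 + ((f + D) + 0) = -4 + ((D + f) + 0) = -4 + (D + f) = -4 + D + f)
M(Z) = Z*(-6 + Z) (M(Z) = Z*(-6 + Z) + 0 = Z*(-6 + Z))
((-56/4 - 1/p(-6, 6)) + M(10))*44 = ((-56/4 - 1/(-4 + 6 - 6)) + 10*(-6 + 10))*44 = ((-56*¼ - 1/(-4)) + 10*4)*44 = ((-14 - 1*(-¼)) + 40)*44 = ((-14 + ¼) + 40)*44 = (-55/4 + 40)*44 = (105/4)*44 = 1155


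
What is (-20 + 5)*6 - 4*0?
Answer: -90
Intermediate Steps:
(-20 + 5)*6 - 4*0 = -15*6 + 0 = -90 + 0 = -90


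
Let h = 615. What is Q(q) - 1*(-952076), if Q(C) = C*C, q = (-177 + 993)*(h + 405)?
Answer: 692757534476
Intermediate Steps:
q = 832320 (q = (-177 + 993)*(615 + 405) = 816*1020 = 832320)
Q(C) = C**2
Q(q) - 1*(-952076) = 832320**2 - 1*(-952076) = 692756582400 + 952076 = 692757534476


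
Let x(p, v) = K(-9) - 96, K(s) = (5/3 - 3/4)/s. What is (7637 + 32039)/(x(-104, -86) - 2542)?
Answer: -4285008/284915 ≈ -15.040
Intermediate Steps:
K(s) = 11/(12*s) (K(s) = (5*(⅓) - 3*¼)/s = (5/3 - ¾)/s = 11/(12*s))
x(p, v) = -10379/108 (x(p, v) = (11/12)/(-9) - 96 = (11/12)*(-⅑) - 96 = -11/108 - 96 = -10379/108)
(7637 + 32039)/(x(-104, -86) - 2542) = (7637 + 32039)/(-10379/108 - 2542) = 39676/(-284915/108) = 39676*(-108/284915) = -4285008/284915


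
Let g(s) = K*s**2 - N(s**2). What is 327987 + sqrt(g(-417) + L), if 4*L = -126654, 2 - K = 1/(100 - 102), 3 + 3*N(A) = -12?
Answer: 327987 + 2*sqrt(100766) ≈ 3.2862e+5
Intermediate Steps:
N(A) = -5 (N(A) = -1 + (1/3)*(-12) = -1 - 4 = -5)
K = 5/2 (K = 2 - 1/(100 - 102) = 2 - 1/(-2) = 2 - 1*(-1/2) = 2 + 1/2 = 5/2 ≈ 2.5000)
L = -63327/2 (L = (1/4)*(-126654) = -63327/2 ≈ -31664.)
g(s) = 5 + 5*s**2/2 (g(s) = 5*s**2/2 - 1*(-5) = 5*s**2/2 + 5 = 5 + 5*s**2/2)
327987 + sqrt(g(-417) + L) = 327987 + sqrt((5 + (5/2)*(-417)**2) - 63327/2) = 327987 + sqrt((5 + (5/2)*173889) - 63327/2) = 327987 + sqrt((5 + 869445/2) - 63327/2) = 327987 + sqrt(869455/2 - 63327/2) = 327987 + sqrt(403064) = 327987 + 2*sqrt(100766)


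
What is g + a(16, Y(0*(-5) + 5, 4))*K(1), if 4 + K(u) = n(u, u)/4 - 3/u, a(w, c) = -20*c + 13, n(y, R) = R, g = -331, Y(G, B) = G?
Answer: 1025/4 ≈ 256.25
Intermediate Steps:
a(w, c) = 13 - 20*c
K(u) = -4 - 3/u + u/4 (K(u) = -4 + (u/4 - 3/u) = -4 + (-3/u + u/4) = -4 - 3/u + u/4)
g + a(16, Y(0*(-5) + 5, 4))*K(1) = -331 + (13 - 20*(0*(-5) + 5))*(-4 - 3/1 + (¼)*1) = -331 + (13 - 20*(0 + 5))*(-4 - 3*1 + ¼) = -331 + (13 - 20*5)*(-4 - 3 + ¼) = -331 + (13 - 100)*(-27/4) = -331 - 87*(-27/4) = -331 + 2349/4 = 1025/4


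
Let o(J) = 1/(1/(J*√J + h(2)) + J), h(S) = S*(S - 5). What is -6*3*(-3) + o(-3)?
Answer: 32421/604 - 3*I*√3/604 ≈ 53.677 - 0.0086029*I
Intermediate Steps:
h(S) = S*(-5 + S)
o(J) = 1/(J + 1/(-6 + J^(3/2))) (o(J) = 1/(1/(J*√J + 2*(-5 + 2)) + J) = 1/(1/(J^(3/2) + 2*(-3)) + J) = 1/(1/(J^(3/2) - 6) + J) = 1/(1/(-6 + J^(3/2)) + J) = 1/(J + 1/(-6 + J^(3/2))))
-6*3*(-3) + o(-3) = -6*3*(-3) + (-6 + (-3)^(3/2))/(1 + (-3)^(5/2) - 6*(-3)) = -18*(-3) + (-6 - 3*I*√3)/(1 + 9*I*√3 + 18) = 54 + (-6 - 3*I*√3)/(19 + 9*I*√3)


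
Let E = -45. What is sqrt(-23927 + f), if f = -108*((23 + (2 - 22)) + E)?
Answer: I*sqrt(19391) ≈ 139.25*I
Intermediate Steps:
f = 4536 (f = -108*((23 + (2 - 22)) - 45) = -108*((23 - 20) - 45) = -108*(3 - 45) = -108*(-42) = 4536)
sqrt(-23927 + f) = sqrt(-23927 + 4536) = sqrt(-19391) = I*sqrt(19391)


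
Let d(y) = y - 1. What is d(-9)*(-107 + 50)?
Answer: 570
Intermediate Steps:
d(y) = -1 + y
d(-9)*(-107 + 50) = (-1 - 9)*(-107 + 50) = -10*(-57) = 570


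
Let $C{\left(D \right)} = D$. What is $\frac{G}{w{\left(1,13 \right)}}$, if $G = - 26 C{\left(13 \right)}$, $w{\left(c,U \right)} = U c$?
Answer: $-26$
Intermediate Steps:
$G = -338$ ($G = \left(-26\right) 13 = -338$)
$\frac{G}{w{\left(1,13 \right)}} = - \frac{338}{13 \cdot 1} = - \frac{338}{13} = \left(-338\right) \frac{1}{13} = -26$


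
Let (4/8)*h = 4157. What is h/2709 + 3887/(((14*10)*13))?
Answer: 281993/54180 ≈ 5.2047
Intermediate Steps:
h = 8314 (h = 2*4157 = 8314)
h/2709 + 3887/(((14*10)*13)) = 8314/2709 + 3887/(((14*10)*13)) = 8314*(1/2709) + 3887/((140*13)) = 8314/2709 + 3887/1820 = 8314/2709 + 3887*(1/1820) = 8314/2709 + 299/140 = 281993/54180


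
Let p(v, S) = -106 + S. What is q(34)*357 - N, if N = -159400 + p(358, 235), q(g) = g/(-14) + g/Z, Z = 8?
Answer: 639685/4 ≈ 1.5992e+5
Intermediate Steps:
q(g) = 3*g/56 (q(g) = g/(-14) + g/8 = g*(-1/14) + g*(1/8) = -g/14 + g/8 = 3*g/56)
N = -159271 (N = -159400 + (-106 + 235) = -159400 + 129 = -159271)
q(34)*357 - N = ((3/56)*34)*357 - 1*(-159271) = (51/28)*357 + 159271 = 2601/4 + 159271 = 639685/4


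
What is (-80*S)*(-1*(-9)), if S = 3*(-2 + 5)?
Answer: -6480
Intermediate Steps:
S = 9 (S = 3*3 = 9)
(-80*S)*(-1*(-9)) = (-80*9)*(-1*(-9)) = -720*9 = -6480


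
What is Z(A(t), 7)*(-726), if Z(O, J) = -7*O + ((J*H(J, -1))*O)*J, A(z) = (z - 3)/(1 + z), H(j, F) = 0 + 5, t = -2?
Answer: -863940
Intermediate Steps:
H(j, F) = 5
A(z) = (-3 + z)/(1 + z)
Z(O, J) = -7*O + 5*O*J² (Z(O, J) = -7*O + ((J*5)*O)*J = -7*O + ((5*J)*O)*J = -7*O + (5*J*O)*J = -7*O + 5*O*J²)
Z(A(t), 7)*(-726) = (((-3 - 2)/(1 - 2))*(-7 + 5*7²))*(-726) = ((-5/(-1))*(-7 + 5*49))*(-726) = ((-1*(-5))*(-7 + 245))*(-726) = (5*238)*(-726) = 1190*(-726) = -863940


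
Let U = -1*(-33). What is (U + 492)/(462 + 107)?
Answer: 525/569 ≈ 0.92267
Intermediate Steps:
U = 33
(U + 492)/(462 + 107) = (33 + 492)/(462 + 107) = 525/569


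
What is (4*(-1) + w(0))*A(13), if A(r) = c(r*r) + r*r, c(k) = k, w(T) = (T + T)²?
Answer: -1352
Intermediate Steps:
w(T) = 4*T² (w(T) = (2*T)² = 4*T²)
A(r) = 2*r² (A(r) = r*r + r*r = r² + r² = 2*r²)
(4*(-1) + w(0))*A(13) = (4*(-1) + 4*0²)*(2*13²) = (-4 + 4*0)*(2*169) = (-4 + 0)*338 = -4*338 = -1352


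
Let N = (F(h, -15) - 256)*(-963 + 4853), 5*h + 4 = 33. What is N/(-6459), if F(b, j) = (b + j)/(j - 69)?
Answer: 20903693/135639 ≈ 154.11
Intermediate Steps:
h = 29/5 (h = -⅘ + (⅕)*33 = -⅘ + 33/5 = 29/5 ≈ 5.8000)
F(b, j) = (b + j)/(-69 + j)
N = -20903693/21 (N = ((29/5 - 15)/(-69 - 15) - 256)*(-963 + 4853) = (-46/5/(-84) - 256)*3890 = (-1/84*(-46/5) - 256)*3890 = (23/210 - 256)*3890 = -53737/210*3890 = -20903693/21 ≈ -9.9541e+5)
N/(-6459) = -20903693/21/(-6459) = -20903693/21*(-1/6459) = 20903693/135639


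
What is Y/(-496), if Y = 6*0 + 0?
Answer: 0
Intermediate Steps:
Y = 0 (Y = 0 + 0 = 0)
Y/(-496) = 0/(-496) = 0*(-1/496) = 0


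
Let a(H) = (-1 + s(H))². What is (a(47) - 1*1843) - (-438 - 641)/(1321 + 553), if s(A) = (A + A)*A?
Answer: 36558079283/1874 ≈ 1.9508e+7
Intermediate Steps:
s(A) = 2*A² (s(A) = (2*A)*A = 2*A²)
a(H) = (-1 + 2*H²)²
(a(47) - 1*1843) - (-438 - 641)/(1321 + 553) = ((-1 + 2*47²)² - 1*1843) - (-438 - 641)/(1321 + 553) = ((-1 + 2*2209)² - 1843) - (-1079)/1874 = ((-1 + 4418)² - 1843) - (-1079)/1874 = (4417² - 1843) - 1*(-1079/1874) = (19509889 - 1843) + 1079/1874 = 19508046 + 1079/1874 = 36558079283/1874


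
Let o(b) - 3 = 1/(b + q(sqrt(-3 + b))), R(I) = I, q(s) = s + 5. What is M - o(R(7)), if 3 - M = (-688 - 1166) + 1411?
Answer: 6201/14 ≈ 442.93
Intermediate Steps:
q(s) = 5 + s
o(b) = 3 + 1/(5 + b + sqrt(-3 + b)) (o(b) = 3 + 1/(b + (5 + sqrt(-3 + b))) = 3 + 1/(5 + b + sqrt(-3 + b)))
M = 446 (M = 3 - ((-688 - 1166) + 1411) = 3 - (-1854 + 1411) = 3 - 1*(-443) = 3 + 443 = 446)
M - o(R(7)) = 446 - (16 + 3*7 + 3*sqrt(-3 + 7))/(5 + 7 + sqrt(-3 + 7)) = 446 - (16 + 21 + 3*sqrt(4))/(5 + 7 + sqrt(4)) = 446 - (16 + 21 + 3*2)/(5 + 7 + 2) = 446 - (16 + 21 + 6)/14 = 446 - 43/14 = 6201/14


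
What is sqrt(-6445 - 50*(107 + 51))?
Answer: I*sqrt(14345) ≈ 119.77*I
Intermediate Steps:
sqrt(-6445 - 50*(107 + 51)) = sqrt(-6445 - 50*158) = sqrt(-6445 - 7900) = sqrt(-14345) = I*sqrt(14345)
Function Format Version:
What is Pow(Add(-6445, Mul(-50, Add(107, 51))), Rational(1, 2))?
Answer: Mul(I, Pow(14345, Rational(1, 2))) ≈ Mul(119.77, I)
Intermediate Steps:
Pow(Add(-6445, Mul(-50, Add(107, 51))), Rational(1, 2)) = Pow(Add(-6445, Mul(-50, 158)), Rational(1, 2)) = Pow(Add(-6445, -7900), Rational(1, 2)) = Pow(-14345, Rational(1, 2)) = Mul(I, Pow(14345, Rational(1, 2)))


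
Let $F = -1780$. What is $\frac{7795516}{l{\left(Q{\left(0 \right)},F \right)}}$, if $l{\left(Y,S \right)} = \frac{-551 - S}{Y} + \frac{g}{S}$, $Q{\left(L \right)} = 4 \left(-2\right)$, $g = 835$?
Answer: $- \frac{5550407392}{109715} \approx -50589.0$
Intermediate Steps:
$Q{\left(L \right)} = -8$
$l{\left(Y,S \right)} = \frac{835}{S} + \frac{-551 - S}{Y}$ ($l{\left(Y,S \right)} = \frac{-551 - S}{Y} + \frac{835}{S} = \frac{835}{S} + \frac{-551 - S}{Y}$)
$\frac{7795516}{l{\left(Q{\left(0 \right)},F \right)}} = \frac{7795516}{- \frac{551}{-8} + \frac{835}{-1780} - - \frac{1780}{-8}} = \frac{7795516}{\left(-551\right) \left(- \frac{1}{8}\right) + 835 \left(- \frac{1}{1780}\right) - \left(-1780\right) \left(- \frac{1}{8}\right)} = \frac{7795516}{\frac{551}{8} - \frac{167}{356} - \frac{445}{2}} = \frac{7795516}{- \frac{109715}{712}} = 7795516 \left(- \frac{712}{109715}\right) = - \frac{5550407392}{109715}$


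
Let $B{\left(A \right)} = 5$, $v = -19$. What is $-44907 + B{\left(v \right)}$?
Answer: $-44902$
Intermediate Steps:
$-44907 + B{\left(v \right)} = -44907 + 5 = -44902$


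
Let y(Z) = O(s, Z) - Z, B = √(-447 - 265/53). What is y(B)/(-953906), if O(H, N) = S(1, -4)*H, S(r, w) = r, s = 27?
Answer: -27/953906 + I*√113/476953 ≈ -2.8305e-5 + 2.2288e-5*I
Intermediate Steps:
O(H, N) = H (O(H, N) = 1*H = H)
B = 2*I*√113 (B = √(-447 - 265*1/53) = √(-447 - 5) = √(-452) = 2*I*√113 ≈ 21.26*I)
y(Z) = 27 - Z
y(B)/(-953906) = (27 - 2*I*√113)/(-953906) = (27 - 2*I*√113)*(-1/953906) = -27/953906 + I*√113/476953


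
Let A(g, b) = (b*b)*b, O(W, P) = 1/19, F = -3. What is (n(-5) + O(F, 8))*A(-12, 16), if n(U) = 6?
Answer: 471040/19 ≈ 24792.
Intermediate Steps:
O(W, P) = 1/19
A(g, b) = b³ (A(g, b) = b²*b = b³)
(n(-5) + O(F, 8))*A(-12, 16) = (6 + 1/19)*16³ = (115/19)*4096 = 471040/19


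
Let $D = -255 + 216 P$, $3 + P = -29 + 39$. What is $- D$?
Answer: $-1257$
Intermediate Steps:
$P = 7$ ($P = -3 + \left(-29 + 39\right) = -3 + 10 = 7$)
$D = 1257$ ($D = -255 + 216 \cdot 7 = -255 + 1512 = 1257$)
$- D = \left(-1\right) 1257 = -1257$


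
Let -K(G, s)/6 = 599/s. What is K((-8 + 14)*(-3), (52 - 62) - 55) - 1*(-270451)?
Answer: 17582909/65 ≈ 2.7051e+5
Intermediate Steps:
K(G, s) = -3594/s
K((-8 + 14)*(-3), (52 - 62) - 55) - 1*(-270451) = -3594/((52 - 62) - 55) - 1*(-270451) = -3594/(-10 - 55) + 270451 = -3594/(-65) + 270451 = -3594*(-1/65) + 270451 = 3594/65 + 270451 = 17582909/65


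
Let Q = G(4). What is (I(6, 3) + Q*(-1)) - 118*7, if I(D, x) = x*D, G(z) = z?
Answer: -812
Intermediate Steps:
I(D, x) = D*x
Q = 4
(I(6, 3) + Q*(-1)) - 118*7 = (6*3 + 4*(-1)) - 118*7 = (18 - 4) - 826 = 14 - 826 = -812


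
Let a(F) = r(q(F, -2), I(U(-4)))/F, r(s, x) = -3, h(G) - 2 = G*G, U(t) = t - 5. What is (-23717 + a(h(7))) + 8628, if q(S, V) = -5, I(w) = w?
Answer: -256514/17 ≈ -15089.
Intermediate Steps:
U(t) = -5 + t
h(G) = 2 + G**2 (h(G) = 2 + G*G = 2 + G**2)
a(F) = -3/F
(-23717 + a(h(7))) + 8628 = (-23717 - 3/(2 + 7**2)) + 8628 = (-23717 - 3/(2 + 49)) + 8628 = (-23717 - 3/51) + 8628 = (-23717 - 3*1/51) + 8628 = (-23717 - 1/17) + 8628 = -403190/17 + 8628 = -256514/17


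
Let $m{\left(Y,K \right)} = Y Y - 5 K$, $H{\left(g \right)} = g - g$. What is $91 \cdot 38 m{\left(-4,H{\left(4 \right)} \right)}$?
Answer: $55328$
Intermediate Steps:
$H{\left(g \right)} = 0$
$m{\left(Y,K \right)} = Y^{2} - 5 K$
$91 \cdot 38 m{\left(-4,H{\left(4 \right)} \right)} = 91 \cdot 38 \left(\left(-4\right)^{2} - 0\right) = 3458 \left(16 + 0\right) = 3458 \cdot 16 = 55328$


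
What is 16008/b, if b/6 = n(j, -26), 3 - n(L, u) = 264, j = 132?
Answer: -92/9 ≈ -10.222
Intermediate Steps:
n(L, u) = -261 (n(L, u) = 3 - 1*264 = 3 - 264 = -261)
b = -1566 (b = 6*(-261) = -1566)
16008/b = 16008/(-1566) = 16008*(-1/1566) = -92/9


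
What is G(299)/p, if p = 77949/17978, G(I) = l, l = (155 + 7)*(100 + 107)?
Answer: 22328676/2887 ≈ 7734.2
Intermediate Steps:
l = 33534 (l = 162*207 = 33534)
G(I) = 33534
p = 77949/17978 (p = 77949*(1/17978) = 77949/17978 ≈ 4.3358)
G(299)/p = 33534/(77949/17978) = 33534*(17978/77949) = 22328676/2887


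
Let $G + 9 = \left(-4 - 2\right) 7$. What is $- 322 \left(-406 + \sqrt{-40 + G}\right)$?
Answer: $130732 - 322 i \sqrt{91} \approx 1.3073 \cdot 10^{5} - 3071.7 i$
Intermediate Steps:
$G = -51$ ($G = -9 + \left(-4 - 2\right) 7 = -9 - 42 = -51$)
$- 322 \left(-406 + \sqrt{-40 + G}\right) = - 322 \left(-406 + \sqrt{-40 - 51}\right) = - 322 \left(-406 + \sqrt{-91}\right) = - 322 \left(-406 + i \sqrt{91}\right) = 130732 - 322 i \sqrt{91}$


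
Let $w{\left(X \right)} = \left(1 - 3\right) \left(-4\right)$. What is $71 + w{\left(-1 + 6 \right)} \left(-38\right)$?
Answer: $-233$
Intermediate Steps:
$w{\left(X \right)} = 8$ ($w{\left(X \right)} = \left(-2\right) \left(-4\right) = 8$)
$71 + w{\left(-1 + 6 \right)} \left(-38\right) = 71 + 8 \left(-38\right) = 71 - 304 = -233$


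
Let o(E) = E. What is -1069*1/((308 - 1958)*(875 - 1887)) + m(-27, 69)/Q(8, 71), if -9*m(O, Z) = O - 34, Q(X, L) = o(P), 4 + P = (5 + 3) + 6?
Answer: 3392053/5009400 ≈ 0.67714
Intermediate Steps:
P = 10 (P = -4 + ((5 + 3) + 6) = -4 + (8 + 6) = -4 + 14 = 10)
Q(X, L) = 10
m(O, Z) = 34/9 - O/9 (m(O, Z) = -(O - 34)/9 = -(-34 + O)/9 = 34/9 - O/9)
-1069*1/((308 - 1958)*(875 - 1887)) + m(-27, 69)/Q(8, 71) = -1069*1/((308 - 1958)*(875 - 1887)) + (34/9 - ⅑*(-27))/10 = -1069/((-1012*(-1650))) + (34/9 + 3)*(⅒) = -1069/1669800 + (61/9)*(⅒) = -1069*1/1669800 + 61/90 = -1069/1669800 + 61/90 = 3392053/5009400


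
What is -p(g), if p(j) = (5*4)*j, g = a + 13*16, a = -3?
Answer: -4100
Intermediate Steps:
g = 205 (g = -3 + 13*16 = -3 + 208 = 205)
p(j) = 20*j
-p(g) = -20*205 = -1*4100 = -4100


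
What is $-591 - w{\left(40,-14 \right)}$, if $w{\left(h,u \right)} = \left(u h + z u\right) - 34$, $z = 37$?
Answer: $521$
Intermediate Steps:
$w{\left(h,u \right)} = -34 + 37 u + h u$ ($w{\left(h,u \right)} = \left(u h + 37 u\right) - 34 = \left(h u + 37 u\right) - 34 = \left(37 u + h u\right) - 34 = -34 + 37 u + h u$)
$-591 - w{\left(40,-14 \right)} = -591 - \left(-34 + 37 \left(-14\right) + 40 \left(-14\right)\right) = -591 - \left(-34 - 518 - 560\right) = -591 - -1112 = -591 + 1112 = 521$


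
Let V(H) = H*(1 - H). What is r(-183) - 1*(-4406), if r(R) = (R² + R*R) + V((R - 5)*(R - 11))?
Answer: -1330098928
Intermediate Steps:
r(R) = 2*R² + (1 - (-11 + R)*(-5 + R))*(-11 + R)*(-5 + R) (r(R) = (R² + R*R) + ((R - 5)*(R - 11))*(1 - (R - 5)*(R - 11)) = (R² + R²) + ((-5 + R)*(-11 + R))*(1 - (-5 + R)*(-11 + R)) = 2*R² + ((-11 + R)*(-5 + R))*(1 - (-11 + R)*(-5 + R)) = 2*R² + (1 - (-11 + R)*(-5 + R))*(-11 + R)*(-5 + R))
r(-183) - 1*(-4406) = (-2970 - 1*(-183)⁴ - 363*(-183)² + 32*(-183)³ + 1744*(-183)) - 1*(-4406) = (-2970 - 1*1121513121 - 363*33489 + 32*(-6128487) - 319152) + 4406 = (-2970 - 1121513121 - 12156507 - 196111584 - 319152) + 4406 = -1330103334 + 4406 = -1330098928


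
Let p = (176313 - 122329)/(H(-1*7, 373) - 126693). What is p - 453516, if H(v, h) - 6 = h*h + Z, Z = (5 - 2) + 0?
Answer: -5643952636/12445 ≈ -4.5351e+5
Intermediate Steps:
Z = 3 (Z = 3 + 0 = 3)
H(v, h) = 9 + h**2 (H(v, h) = 6 + (h*h + 3) = 6 + (h**2 + 3) = 6 + (3 + h**2) = 9 + h**2)
p = 53984/12445 (p = (176313 - 122329)/((9 + 373**2) - 126693) = 53984/((9 + 139129) - 126693) = 53984/(139138 - 126693) = 53984/12445 ≈ 4.3378)
p - 453516 = 53984/12445 - 453516 = -5643952636/12445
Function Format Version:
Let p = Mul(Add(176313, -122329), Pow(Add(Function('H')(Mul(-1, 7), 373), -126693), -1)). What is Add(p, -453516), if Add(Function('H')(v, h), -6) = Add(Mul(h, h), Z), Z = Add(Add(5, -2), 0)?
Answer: Rational(-5643952636, 12445) ≈ -4.5351e+5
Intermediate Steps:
Z = 3 (Z = Add(3, 0) = 3)
Function('H')(v, h) = Add(9, Pow(h, 2)) (Function('H')(v, h) = Add(6, Add(Mul(h, h), 3)) = Add(6, Add(Pow(h, 2), 3)) = Add(6, Add(3, Pow(h, 2))) = Add(9, Pow(h, 2)))
p = Rational(53984, 12445) (p = Mul(Add(176313, -122329), Pow(Add(Add(9, Pow(373, 2)), -126693), -1)) = Mul(53984, Pow(Add(Add(9, 139129), -126693), -1)) = Mul(53984, Pow(Add(139138, -126693), -1)) = Mul(53984, Pow(12445, -1)) = Mul(53984, Rational(1, 12445)) = Rational(53984, 12445) ≈ 4.3378)
Add(p, -453516) = Add(Rational(53984, 12445), -453516) = Rational(-5643952636, 12445)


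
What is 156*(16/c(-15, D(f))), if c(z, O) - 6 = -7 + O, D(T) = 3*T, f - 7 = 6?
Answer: 1248/19 ≈ 65.684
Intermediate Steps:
f = 13 (f = 7 + 6 = 13)
c(z, O) = -1 + O (c(z, O) = 6 + (-7 + O) = -1 + O)
156*(16/c(-15, D(f))) = 156*(16/(-1 + 3*13)) = 156*(16/(-1 + 39)) = 156*(16/38) = 156*(16*(1/38)) = 156*(8/19) = 1248/19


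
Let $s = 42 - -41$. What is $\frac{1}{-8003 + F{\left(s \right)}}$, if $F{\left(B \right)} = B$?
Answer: $- \frac{1}{7920} \approx -0.00012626$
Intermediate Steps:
$s = 83$ ($s = 42 + 41 = 83$)
$\frac{1}{-8003 + F{\left(s \right)}} = \frac{1}{-8003 + 83} = \frac{1}{-7920} = - \frac{1}{7920}$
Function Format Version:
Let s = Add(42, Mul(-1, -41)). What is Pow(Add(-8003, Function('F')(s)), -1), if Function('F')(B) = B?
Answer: Rational(-1, 7920) ≈ -0.00012626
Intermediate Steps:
s = 83 (s = Add(42, 41) = 83)
Pow(Add(-8003, Function('F')(s)), -1) = Pow(Add(-8003, 83), -1) = Pow(-7920, -1) = Rational(-1, 7920)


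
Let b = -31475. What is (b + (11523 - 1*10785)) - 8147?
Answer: -38884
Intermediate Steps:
(b + (11523 - 1*10785)) - 8147 = (-31475 + (11523 - 1*10785)) - 8147 = (-31475 + (11523 - 10785)) - 8147 = (-31475 + 738) - 8147 = -30737 - 8147 = -38884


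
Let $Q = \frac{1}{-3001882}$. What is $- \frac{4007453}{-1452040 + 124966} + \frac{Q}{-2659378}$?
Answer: $\frac{15996027066087587731}{5297108069065373652} \approx 3.0198$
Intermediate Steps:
$Q = - \frac{1}{3001882} \approx -3.3312 \cdot 10^{-7}$
$- \frac{4007453}{-1452040 + 124966} + \frac{Q}{-2659378} = - \frac{4007453}{-1452040 + 124966} - \frac{1}{3001882 \left(-2659378\right)} = - \frac{4007453}{-1327074} - - \frac{1}{7983138949396} = \left(-4007453\right) \left(- \frac{1}{1327074}\right) + \frac{1}{7983138949396} = \frac{4007453}{1327074} + \frac{1}{7983138949396} = \frac{15996027066087587731}{5297108069065373652}$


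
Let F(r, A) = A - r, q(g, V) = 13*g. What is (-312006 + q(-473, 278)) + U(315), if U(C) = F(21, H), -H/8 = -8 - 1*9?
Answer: -318040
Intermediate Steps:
H = 136 (H = -8*(-8 - 1*9) = -8*(-8 - 9) = -8*(-17) = 136)
U(C) = 115 (U(C) = 136 - 1*21 = 136 - 21 = 115)
(-312006 + q(-473, 278)) + U(315) = (-312006 + 13*(-473)) + 115 = (-312006 - 6149) + 115 = -318155 + 115 = -318040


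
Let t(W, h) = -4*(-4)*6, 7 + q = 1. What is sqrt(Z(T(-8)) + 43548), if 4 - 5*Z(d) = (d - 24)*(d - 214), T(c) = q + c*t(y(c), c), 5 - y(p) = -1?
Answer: 2*I*sqrt(28534) ≈ 337.84*I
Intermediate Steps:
y(p) = 6 (y(p) = 5 - 1*(-1) = 5 + 1 = 6)
q = -6 (q = -7 + 1 = -6)
t(W, h) = 96 (t(W, h) = 16*6 = 96)
T(c) = -6 + 96*c (T(c) = -6 + c*96 = -6 + 96*c)
Z(d) = 4/5 - (-214 + d)*(-24 + d)/5 (Z(d) = 4/5 - (d - 24)*(d - 214)/5 = 4/5 - (-24 + d)*(-214 + d)/5 = 4/5 - (-214 + d)*(-24 + d)/5)
sqrt(Z(T(-8)) + 43548) = sqrt((-5132/5 - (-6 + 96*(-8))**2/5 + 238*(-6 + 96*(-8))/5) + 43548) = sqrt((-5132/5 - (-6 - 768)**2/5 + 238*(-6 - 768)/5) + 43548) = sqrt((-5132/5 - 1/5*(-774)**2 + (238/5)*(-774)) + 43548) = sqrt((-5132/5 - 1/5*599076 - 184212/5) + 43548) = sqrt((-5132/5 - 599076/5 - 184212/5) + 43548) = sqrt(-157684 + 43548) = sqrt(-114136) = 2*I*sqrt(28534)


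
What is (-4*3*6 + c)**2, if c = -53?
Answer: 15625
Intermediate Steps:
(-4*3*6 + c)**2 = (-4*3*6 - 53)**2 = (-12*6 - 53)**2 = (-72 - 53)**2 = (-125)**2 = 15625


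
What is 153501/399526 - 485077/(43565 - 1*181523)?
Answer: 53744391115/13779451977 ≈ 3.9003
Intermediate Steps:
153501/399526 - 485077/(43565 - 1*181523) = 153501*(1/399526) - 485077/(43565 - 181523) = 153501/399526 - 485077/(-137958) = 153501/399526 - 485077*(-1/137958) = 153501/399526 + 485077/137958 = 53744391115/13779451977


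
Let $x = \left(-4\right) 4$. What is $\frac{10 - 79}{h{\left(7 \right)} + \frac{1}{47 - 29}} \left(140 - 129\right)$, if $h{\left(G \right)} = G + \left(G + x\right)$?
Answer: $\frac{13662}{35} \approx 390.34$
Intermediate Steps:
$x = -16$
$h{\left(G \right)} = -16 + 2 G$ ($h{\left(G \right)} = G + \left(G - 16\right) = G + \left(-16 + G\right) = -16 + 2 G$)
$\frac{10 - 79}{h{\left(7 \right)} + \frac{1}{47 - 29}} \left(140 - 129\right) = \frac{10 - 79}{\left(-16 + 2 \cdot 7\right) + \frac{1}{47 - 29}} \left(140 - 129\right) = - \frac{69}{\left(-16 + 14\right) + \frac{1}{18}} \cdot 11 = - \frac{69}{-2 + \frac{1}{18}} \cdot 11 = - \frac{69}{- \frac{35}{18}} \cdot 11 = \left(-69\right) \left(- \frac{18}{35}\right) 11 = \frac{1242}{35} \cdot 11 = \frac{13662}{35}$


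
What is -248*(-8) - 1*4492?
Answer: -2508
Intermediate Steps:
-248*(-8) - 1*4492 = 1984 - 4492 = -2508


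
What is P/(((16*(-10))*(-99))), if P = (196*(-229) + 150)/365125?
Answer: -22367/2891790000 ≈ -7.7346e-6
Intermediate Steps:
P = -44734/365125 (P = (-44884 + 150)*(1/365125) = -44734*1/365125 = -44734/365125 ≈ -0.12252)
P/(((16*(-10))*(-99))) = -44734/(365125*((16*(-10))*(-99))) = -44734/(365125*((-160*(-99)))) = -44734/365125/15840 = -44734/365125*1/15840 = -22367/2891790000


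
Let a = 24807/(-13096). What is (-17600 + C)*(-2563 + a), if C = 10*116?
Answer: 69027152025/1637 ≈ 4.2167e+7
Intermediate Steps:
a = -24807/13096 (a = 24807*(-1/13096) = -24807/13096 ≈ -1.8942)
C = 1160
(-17600 + C)*(-2563 + a) = (-17600 + 1160)*(-2563 - 24807/13096) = -16440*(-33589855/13096) = 69027152025/1637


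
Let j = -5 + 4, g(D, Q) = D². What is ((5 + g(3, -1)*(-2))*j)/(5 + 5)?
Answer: 13/10 ≈ 1.3000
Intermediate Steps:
j = -1
((5 + g(3, -1)*(-2))*j)/(5 + 5) = ((5 + 3²*(-2))*(-1))/(5 + 5) = ((5 + 9*(-2))*(-1))/10 = ((5 - 18)*(-1))*(⅒) = -13*(-1)*(⅒) = 13*(⅒) = 13/10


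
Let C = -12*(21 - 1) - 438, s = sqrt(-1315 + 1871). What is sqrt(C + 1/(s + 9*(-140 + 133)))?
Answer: sqrt(-42715 + 1356*sqrt(139))/sqrt(63 - 2*sqrt(139)) ≈ 26.039*I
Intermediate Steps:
s = 2*sqrt(139) (s = sqrt(556) = 2*sqrt(139) ≈ 23.580)
C = -678 (C = -12*20 - 438 = -240 - 438 = -678)
sqrt(C + 1/(s + 9*(-140 + 133))) = sqrt(-678 + 1/(2*sqrt(139) + 9*(-140 + 133))) = sqrt(-678 + 1/(2*sqrt(139) + 9*(-7))) = sqrt(-678 + 1/(2*sqrt(139) - 63)) = sqrt(-678 + 1/(-63 + 2*sqrt(139)))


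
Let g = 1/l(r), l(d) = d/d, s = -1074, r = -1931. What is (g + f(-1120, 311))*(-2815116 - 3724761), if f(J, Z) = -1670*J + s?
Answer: -12225168652779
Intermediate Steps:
l(d) = 1
f(J, Z) = -1074 - 1670*J (f(J, Z) = -1670*J - 1074 = -1074 - 1670*J)
g = 1 (g = 1/1 = 1)
(g + f(-1120, 311))*(-2815116 - 3724761) = (1 + (-1074 - 1670*(-1120)))*(-2815116 - 3724761) = (1 + (-1074 + 1870400))*(-6539877) = (1 + 1869326)*(-6539877) = 1869327*(-6539877) = -12225168652779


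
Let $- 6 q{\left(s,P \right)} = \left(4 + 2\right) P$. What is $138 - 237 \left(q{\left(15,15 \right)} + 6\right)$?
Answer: $2271$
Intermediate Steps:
$q{\left(s,P \right)} = - P$ ($q{\left(s,P \right)} = - \frac{\left(4 + 2\right) P}{6} = - \frac{6 P}{6} = - P$)
$138 - 237 \left(q{\left(15,15 \right)} + 6\right) = 138 - 237 \left(\left(-1\right) 15 + 6\right) = 138 - 237 \left(-15 + 6\right) = 138 - -2133 = 138 + 2133 = 2271$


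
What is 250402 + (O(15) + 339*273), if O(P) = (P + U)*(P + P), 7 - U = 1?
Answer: 343579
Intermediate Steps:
U = 6 (U = 7 - 1*1 = 7 - 1 = 6)
O(P) = 2*P*(6 + P) (O(P) = (P + 6)*(P + P) = (6 + P)*(2*P) = 2*P*(6 + P))
250402 + (O(15) + 339*273) = 250402 + (2*15*(6 + 15) + 339*273) = 250402 + (2*15*21 + 92547) = 250402 + (630 + 92547) = 250402 + 93177 = 343579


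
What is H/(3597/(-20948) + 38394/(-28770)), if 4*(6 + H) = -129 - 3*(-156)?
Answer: -2636698575/50431289 ≈ -52.283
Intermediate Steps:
H = 315/4 (H = -6 + (-129 - 3*(-156))/4 = -6 + (-129 + 468)/4 = -6 + (¼)*339 = -6 + 339/4 = 315/4 ≈ 78.750)
H/(3597/(-20948) + 38394/(-28770)) = 315/(4*(3597/(-20948) + 38394/(-28770))) = 315/(4*(3597*(-1/20948) + 38394*(-1/28770))) = 315/(4*(-3597/20948 - 6399/4795)) = 315/(4*(-151293867/100445660)) = (315/4)*(-100445660/151293867) = -2636698575/50431289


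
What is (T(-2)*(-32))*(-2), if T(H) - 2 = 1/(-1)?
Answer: 64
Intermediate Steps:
T(H) = 1 (T(H) = 2 + 1/(-1) = 2 - 1 = 1)
(T(-2)*(-32))*(-2) = (1*(-32))*(-2) = -32*(-2) = 64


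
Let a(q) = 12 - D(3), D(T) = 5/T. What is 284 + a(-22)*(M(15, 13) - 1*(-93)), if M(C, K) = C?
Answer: 1400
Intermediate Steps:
a(q) = 31/3 (a(q) = 12 - 5/3 = 31/3)
284 + a(-22)*(M(15, 13) - 1*(-93)) = 284 + 31*(15 - 1*(-93))/3 = 284 + 31*(15 + 93)/3 = 284 + (31/3)*108 = 284 + 1116 = 1400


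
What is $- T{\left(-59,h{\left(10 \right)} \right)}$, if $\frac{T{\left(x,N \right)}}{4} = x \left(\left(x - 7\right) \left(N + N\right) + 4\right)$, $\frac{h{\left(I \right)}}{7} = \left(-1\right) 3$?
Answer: $655136$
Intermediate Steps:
$h{\left(I \right)} = -21$ ($h{\left(I \right)} = 7 \left(\left(-1\right) 3\right) = 7 \left(-3\right) = -21$)
$T{\left(x,N \right)} = 4 x \left(4 + 2 N \left(-7 + x\right)\right)$ ($T{\left(x,N \right)} = 4 x \left(\left(x - 7\right) \left(N + N\right) + 4\right) = 4 x \left(\left(-7 + x\right) 2 N + 4\right) = 4 x \left(2 N \left(-7 + x\right) + 4\right) = 4 x \left(4 + 2 N \left(-7 + x\right)\right)$)
$- T{\left(-59,h{\left(10 \right)} \right)} = - 8 \left(-59\right) \left(2 - -147 - -1239\right) = - 8 \left(-59\right) \left(2 + 147 + 1239\right) = - 8 \left(-59\right) 1388 = \left(-1\right) \left(-655136\right) = 655136$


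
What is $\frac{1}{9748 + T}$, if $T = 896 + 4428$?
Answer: $\frac{1}{15072} \approx 6.6348 \cdot 10^{-5}$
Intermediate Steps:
$T = 5324$
$\frac{1}{9748 + T} = \frac{1}{9748 + 5324} = \frac{1}{15072}$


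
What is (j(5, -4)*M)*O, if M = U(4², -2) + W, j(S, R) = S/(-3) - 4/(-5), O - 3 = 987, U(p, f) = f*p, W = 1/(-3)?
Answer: 27742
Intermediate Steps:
W = -⅓ ≈ -0.33333
O = 990 (O = 3 + 987 = 990)
j(S, R) = ⅘ - S/3 (j(S, R) = S*(-⅓) - 4*(-⅕) = -S/3 + ⅘ = ⅘ - S/3)
M = -97/3 (M = -2*4² - ⅓ = -2*16 - ⅓ = -32 - ⅓ = -97/3 ≈ -32.333)
(j(5, -4)*M)*O = ((⅘ - ⅓*5)*(-97/3))*990 = ((⅘ - 5/3)*(-97/3))*990 = -13/15*(-97/3)*990 = (1261/45)*990 = 27742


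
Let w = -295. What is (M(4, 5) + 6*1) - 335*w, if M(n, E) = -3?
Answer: 98828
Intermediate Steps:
(M(4, 5) + 6*1) - 335*w = (-3 + 6*1) - 335*(-295) = (-3 + 6) + 98825 = 3 + 98825 = 98828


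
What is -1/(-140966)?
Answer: 1/140966 ≈ 7.0939e-6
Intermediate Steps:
-1/(-140966) = -1*(-1/140966) = 1/140966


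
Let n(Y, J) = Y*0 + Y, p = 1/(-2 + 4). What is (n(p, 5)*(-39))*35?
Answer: -1365/2 ≈ -682.50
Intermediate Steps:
p = 1/2 ≈ 0.50000
n(Y, J) = Y (n(Y, J) = 0 + Y = Y)
(n(p, 5)*(-39))*35 = ((1/2)*(-39))*35 = -39/2*35 = -1365/2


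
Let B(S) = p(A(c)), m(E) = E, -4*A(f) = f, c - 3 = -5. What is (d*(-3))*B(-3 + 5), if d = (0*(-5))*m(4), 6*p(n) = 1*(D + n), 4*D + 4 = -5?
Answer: 0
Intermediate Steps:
D = -9/4 (D = -1 + (¼)*(-5) = -1 - 5/4 = -9/4 ≈ -2.2500)
c = -2 (c = 3 - 5 = -2)
A(f) = -f/4
p(n) = -3/8 + n/6 (p(n) = (1*(-9/4 + n))/6 = (-9/4 + n)/6 = -3/8 + n/6)
B(S) = -7/24 (B(S) = -3/8 + (-¼*(-2))/6 = -3/8 + (⅙)*(½) = -3/8 + 1/12 = -7/24)
d = 0 (d = (0*(-5))*4 = 0*4 = 0)
(d*(-3))*B(-3 + 5) = (0*(-3))*(-7/24) = 0*(-7/24) = 0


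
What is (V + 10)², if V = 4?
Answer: 196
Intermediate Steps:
(V + 10)² = (4 + 10)² = 14² = 196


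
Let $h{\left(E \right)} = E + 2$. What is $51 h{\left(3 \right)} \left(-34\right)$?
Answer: $-8670$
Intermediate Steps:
$h{\left(E \right)} = 2 + E$
$51 h{\left(3 \right)} \left(-34\right) = 51 \left(2 + 3\right) \left(-34\right) = 51 \cdot 5 \left(-34\right) = 255 \left(-34\right) = -8670$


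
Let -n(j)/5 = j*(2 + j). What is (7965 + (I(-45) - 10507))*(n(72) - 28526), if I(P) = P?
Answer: 142714442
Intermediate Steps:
n(j) = -5*j*(2 + j)
(7965 + (I(-45) - 10507))*(n(72) - 28526) = (7965 + (-45 - 10507))*(-5*72*(2 + 72) - 28526) = (7965 - 10552)*(-5*72*74 - 28526) = -2587*(-26640 - 28526) = -2587*(-55166) = 142714442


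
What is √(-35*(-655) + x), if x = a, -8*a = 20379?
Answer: √326042/4 ≈ 142.75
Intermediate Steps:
a = -20379/8 (a = -⅛*20379 = -20379/8 ≈ -2547.4)
x = -20379/8 ≈ -2547.4
√(-35*(-655) + x) = √(-35*(-655) - 20379/8) = √(22925 - 20379/8) = √(163021/8) = √326042/4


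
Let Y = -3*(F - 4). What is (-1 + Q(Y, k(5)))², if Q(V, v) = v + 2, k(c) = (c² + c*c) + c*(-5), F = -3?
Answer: 676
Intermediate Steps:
Y = 21 (Y = -3*(-3 - 4) = -3*(-7) = 21)
k(c) = -5*c + 2*c² (k(c) = (c² + c²) - 5*c = 2*c² - 5*c = -5*c + 2*c²)
Q(V, v) = 2 + v
(-1 + Q(Y, k(5)))² = (-1 + (2 + 5*(-5 + 2*5)))² = (-1 + (2 + 5*(-5 + 10)))² = (-1 + (2 + 5*5))² = (-1 + (2 + 25))² = (-1 + 27)² = 26² = 676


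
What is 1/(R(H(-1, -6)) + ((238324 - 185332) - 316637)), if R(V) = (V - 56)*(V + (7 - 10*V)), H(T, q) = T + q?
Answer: -1/268055 ≈ -3.7306e-6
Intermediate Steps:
R(V) = (-56 + V)*(7 - 9*V)
1/(R(H(-1, -6)) + ((238324 - 185332) - 316637)) = 1/((-392 - 9*(-1 - 6)² + 511*(-1 - 6)) + ((238324 - 185332) - 316637)) = 1/((-392 - 9*(-7)² + 511*(-7)) + (52992 - 316637)) = 1/((-392 - 9*49 - 3577) - 263645) = 1/((-392 - 441 - 3577) - 263645) = 1/(-4410 - 263645) = 1/(-268055) = -1/268055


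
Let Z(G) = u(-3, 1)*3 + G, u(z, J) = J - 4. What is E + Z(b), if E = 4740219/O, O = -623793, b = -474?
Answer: -102010746/207931 ≈ -490.60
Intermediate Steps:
u(z, J) = -4 + J
Z(G) = -9 + G (Z(G) = (-4 + 1)*3 + G = -3*3 + G = -9 + G)
E = -1580073/207931 (E = 4740219/(-623793) = 4740219*(-1/623793) = -1580073/207931 ≈ -7.5990)
E + Z(b) = -1580073/207931 + (-9 - 474) = -1580073/207931 - 483 = -102010746/207931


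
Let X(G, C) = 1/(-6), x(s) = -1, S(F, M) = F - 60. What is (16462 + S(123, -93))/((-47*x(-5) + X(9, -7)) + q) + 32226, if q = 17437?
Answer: 3380703228/104903 ≈ 32227.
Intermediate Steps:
S(F, M) = -60 + F
X(G, C) = -⅙
(16462 + S(123, -93))/((-47*x(-5) + X(9, -7)) + q) + 32226 = (16462 + (-60 + 123))/((-47*(-1) - ⅙) + 17437) + 32226 = (16462 + 63)/((47 - ⅙) + 17437) + 32226 = 16525/(281/6 + 17437) + 32226 = 16525/(104903/6) + 32226 = 16525*(6/104903) + 32226 = 99150/104903 + 32226 = 3380703228/104903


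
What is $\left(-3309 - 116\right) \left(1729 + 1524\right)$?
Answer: $-11141525$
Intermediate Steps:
$\left(-3309 - 116\right) \left(1729 + 1524\right) = \left(-3425\right) 3253 = -11141525$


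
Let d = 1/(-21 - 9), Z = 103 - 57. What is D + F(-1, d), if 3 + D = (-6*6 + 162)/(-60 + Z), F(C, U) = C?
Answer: -13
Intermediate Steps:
Z = 46
d = -1/30 (d = 1/(-30) = -1/30 ≈ -0.033333)
D = -12 (D = -3 + (-6*6 + 162)/(-60 + 46) = -3 + (-36 + 162)/(-14) = -3 + 126*(-1/14) = -3 - 9 = -12)
D + F(-1, d) = -12 - 1 = -13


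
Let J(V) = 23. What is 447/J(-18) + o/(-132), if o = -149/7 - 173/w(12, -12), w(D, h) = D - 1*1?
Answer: 768143/38962 ≈ 19.715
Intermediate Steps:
w(D, h) = -1 + D (w(D, h) = D - 1 = -1 + D)
o = -2850/77 (o = -149/7 - 173/(-1 + 12) = -149*⅐ - 173/11 = -149/7 - 173*1/11 = -149/7 - 173/11 = -2850/77 ≈ -37.013)
447/J(-18) + o/(-132) = 447/23 - 2850/77/(-132) = 447*(1/23) - 2850/77*(-1/132) = 447/23 + 475/1694 = 768143/38962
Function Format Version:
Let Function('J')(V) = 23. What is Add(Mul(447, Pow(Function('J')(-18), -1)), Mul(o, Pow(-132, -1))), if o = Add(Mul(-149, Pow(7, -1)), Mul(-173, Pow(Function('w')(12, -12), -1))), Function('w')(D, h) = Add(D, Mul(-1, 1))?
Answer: Rational(768143, 38962) ≈ 19.715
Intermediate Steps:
Function('w')(D, h) = Add(-1, D) (Function('w')(D, h) = Add(D, -1) = Add(-1, D))
o = Rational(-2850, 77) (o = Add(Mul(-149, Pow(7, -1)), Mul(-173, Pow(Add(-1, 12), -1))) = Add(Mul(-149, Rational(1, 7)), Mul(-173, Pow(11, -1))) = Add(Rational(-149, 7), Mul(-173, Rational(1, 11))) = Add(Rational(-149, 7), Rational(-173, 11)) = Rational(-2850, 77) ≈ -37.013)
Add(Mul(447, Pow(Function('J')(-18), -1)), Mul(o, Pow(-132, -1))) = Add(Mul(447, Pow(23, -1)), Mul(Rational(-2850, 77), Pow(-132, -1))) = Add(Mul(447, Rational(1, 23)), Mul(Rational(-2850, 77), Rational(-1, 132))) = Add(Rational(447, 23), Rational(475, 1694)) = Rational(768143, 38962)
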